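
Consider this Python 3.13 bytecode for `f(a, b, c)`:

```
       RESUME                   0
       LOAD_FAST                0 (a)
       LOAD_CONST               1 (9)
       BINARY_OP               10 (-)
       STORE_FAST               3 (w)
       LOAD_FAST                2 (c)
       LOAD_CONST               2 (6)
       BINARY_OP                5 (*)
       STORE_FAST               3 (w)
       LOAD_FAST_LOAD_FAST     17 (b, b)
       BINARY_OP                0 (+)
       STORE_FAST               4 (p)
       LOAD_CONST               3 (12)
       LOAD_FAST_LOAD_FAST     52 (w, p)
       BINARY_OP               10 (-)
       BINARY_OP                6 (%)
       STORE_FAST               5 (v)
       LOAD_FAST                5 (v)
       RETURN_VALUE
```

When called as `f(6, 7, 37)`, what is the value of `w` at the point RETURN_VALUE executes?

LOAD_FAST a → push 6. Stack: [6]
LOAD_CONST → push 9. Stack: [6, 9]
BINARY_OP - → 6 - 9 = -3. Stack: [-3]
STORE_FAST w → w=-3. Stack: []
LOAD_FAST c → push 37. Stack: [37]
LOAD_CONST → push 6. Stack: [37, 6]
BINARY_OP * → 37 * 6 = 222. Stack: [222]
STORE_FAST w → w=222. Stack: []
LOAD_FAST_LOAD_FAST b,b → push 7,7. Stack: [7, 7]
BINARY_OP + → 7 + 7 = 14. Stack: [14]
STORE_FAST p → p=14. Stack: []
LOAD_CONST → push 12. Stack: [12]
LOAD_FAST_LOAD_FAST w,p → push 222,14. Stack: [12, 222, 14]
BINARY_OP - → 222 - 14 = 208. Stack: [12, 208]
BINARY_OP % → 12 % 208 = 12. Stack: [12]
STORE_FAST v → v=12. Stack: []
LOAD_FAST v → push 12. Stack: [12]
RETURN_VALUE → return 12.

222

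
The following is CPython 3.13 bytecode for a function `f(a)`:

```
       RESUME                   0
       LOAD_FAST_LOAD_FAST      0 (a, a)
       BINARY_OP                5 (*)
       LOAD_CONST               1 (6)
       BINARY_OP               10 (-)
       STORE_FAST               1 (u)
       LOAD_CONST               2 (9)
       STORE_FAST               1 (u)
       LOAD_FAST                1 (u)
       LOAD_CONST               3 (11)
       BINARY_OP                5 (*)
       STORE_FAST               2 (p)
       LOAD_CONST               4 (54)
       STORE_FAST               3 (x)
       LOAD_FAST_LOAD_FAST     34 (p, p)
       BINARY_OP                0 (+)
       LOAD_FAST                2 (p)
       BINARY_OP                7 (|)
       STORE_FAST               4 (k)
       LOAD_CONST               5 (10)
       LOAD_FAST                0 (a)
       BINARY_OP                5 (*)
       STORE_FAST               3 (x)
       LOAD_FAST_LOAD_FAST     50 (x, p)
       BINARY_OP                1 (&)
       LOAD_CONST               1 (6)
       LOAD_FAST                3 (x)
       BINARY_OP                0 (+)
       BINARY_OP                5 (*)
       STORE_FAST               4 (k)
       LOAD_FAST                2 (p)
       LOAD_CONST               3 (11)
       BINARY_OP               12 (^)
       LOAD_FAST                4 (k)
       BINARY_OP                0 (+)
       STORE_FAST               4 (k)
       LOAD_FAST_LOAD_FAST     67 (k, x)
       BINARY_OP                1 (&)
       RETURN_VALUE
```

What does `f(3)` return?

16

LOAD_FAST_LOAD_FAST a,a → push 3,3. Stack: [3, 3]
BINARY_OP * → 3 * 3 = 9. Stack: [9]
LOAD_CONST → push 6. Stack: [9, 6]
BINARY_OP - → 9 - 6 = 3. Stack: [3]
STORE_FAST u → u=3. Stack: []
LOAD_CONST → push 9. Stack: [9]
STORE_FAST u → u=9. Stack: []
LOAD_FAST u → push 9. Stack: [9]
LOAD_CONST → push 11. Stack: [9, 11]
BINARY_OP * → 9 * 11 = 99. Stack: [99]
STORE_FAST p → p=99. Stack: []
LOAD_CONST → push 54. Stack: [54]
STORE_FAST x → x=54. Stack: []
LOAD_FAST_LOAD_FAST p,p → push 99,99. Stack: [99, 99]
BINARY_OP + → 99 + 99 = 198. Stack: [198]
LOAD_FAST p → push 99. Stack: [198, 99]
BINARY_OP | → 198 | 99 = 231. Stack: [231]
STORE_FAST k → k=231. Stack: []
LOAD_CONST → push 10. Stack: [10]
LOAD_FAST a → push 3. Stack: [10, 3]
BINARY_OP * → 10 * 3 = 30. Stack: [30]
STORE_FAST x → x=30. Stack: []
LOAD_FAST_LOAD_FAST x,p → push 30,99. Stack: [30, 99]
BINARY_OP & → 30 & 99 = 2. Stack: [2]
LOAD_CONST → push 6. Stack: [2, 6]
LOAD_FAST x → push 30. Stack: [2, 6, 30]
BINARY_OP + → 6 + 30 = 36. Stack: [2, 36]
BINARY_OP * → 2 * 36 = 72. Stack: [72]
STORE_FAST k → k=72. Stack: []
LOAD_FAST p → push 99. Stack: [99]
LOAD_CONST → push 11. Stack: [99, 11]
BINARY_OP ^ → 99 ^ 11 = 104. Stack: [104]
LOAD_FAST k → push 72. Stack: [104, 72]
BINARY_OP + → 104 + 72 = 176. Stack: [176]
STORE_FAST k → k=176. Stack: []
LOAD_FAST_LOAD_FAST k,x → push 176,30. Stack: [176, 30]
BINARY_OP & → 176 & 30 = 16. Stack: [16]
RETURN_VALUE → return 16.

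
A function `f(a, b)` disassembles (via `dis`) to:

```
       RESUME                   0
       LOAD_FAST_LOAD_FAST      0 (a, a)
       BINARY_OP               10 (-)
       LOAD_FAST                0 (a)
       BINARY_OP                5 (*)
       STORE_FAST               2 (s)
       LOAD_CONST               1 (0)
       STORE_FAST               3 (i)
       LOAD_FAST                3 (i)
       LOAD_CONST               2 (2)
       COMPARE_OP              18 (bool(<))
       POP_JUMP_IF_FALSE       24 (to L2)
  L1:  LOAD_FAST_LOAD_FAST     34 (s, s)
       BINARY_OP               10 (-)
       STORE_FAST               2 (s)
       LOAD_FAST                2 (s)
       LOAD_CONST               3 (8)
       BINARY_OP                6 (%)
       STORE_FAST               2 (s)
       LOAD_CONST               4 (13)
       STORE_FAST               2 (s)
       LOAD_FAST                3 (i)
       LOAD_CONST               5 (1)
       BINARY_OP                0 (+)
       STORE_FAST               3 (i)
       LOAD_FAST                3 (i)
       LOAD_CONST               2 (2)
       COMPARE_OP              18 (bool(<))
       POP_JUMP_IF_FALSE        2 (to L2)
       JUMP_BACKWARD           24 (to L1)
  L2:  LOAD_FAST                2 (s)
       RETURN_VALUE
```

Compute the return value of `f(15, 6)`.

13

LOAD_FAST_LOAD_FAST a,a → push 15,15. Stack: [15, 15]
BINARY_OP - → 15 - 15 = 0. Stack: [0]
LOAD_FAST a → push 15. Stack: [0, 15]
BINARY_OP * → 0 * 15 = 0. Stack: [0]
STORE_FAST s → s=0. Stack: []
LOAD_CONST → push 0. Stack: [0]
STORE_FAST i → i=0. Stack: []
LOAD_FAST i → push 0. Stack: [0]
LOAD_CONST → push 2. Stack: [0, 2]
COMPARE_OP bool(<) → 0 vs 2 = True. Stack: [True]
POP_JUMP_IF_FALSE → pop True; no jump. Stack: []
LOAD_FAST_LOAD_FAST s,s → push 0,0. Stack: [0, 0]
BINARY_OP - → 0 - 0 = 0. Stack: [0]
STORE_FAST s → s=0. Stack: []
LOAD_FAST s → push 0. Stack: [0]
LOAD_CONST → push 8. Stack: [0, 8]
BINARY_OP % → 0 % 8 = 0. Stack: [0]
STORE_FAST s → s=0. Stack: []
LOAD_CONST → push 13. Stack: [13]
STORE_FAST s → s=13. Stack: []
LOAD_FAST i → push 0. Stack: [0]
LOAD_CONST → push 1. Stack: [0, 1]
BINARY_OP + → 0 + 1 = 1. Stack: [1]
STORE_FAST i → i=1. Stack: []
LOAD_FAST i → push 1. Stack: [1]
LOAD_CONST → push 2. Stack: [1, 2]
COMPARE_OP bool(<) → 1 vs 2 = True. Stack: [True]
POP_JUMP_IF_FALSE → pop True; no jump. Stack: []
LOAD_FAST_LOAD_FAST s,s → push 13,13. Stack: [13, 13]
BINARY_OP - → 13 - 13 = 0. Stack: [0]
STORE_FAST s → s=0. Stack: []
LOAD_FAST s → push 0. Stack: [0]
LOAD_CONST → push 8. Stack: [0, 8]
BINARY_OP % → 0 % 8 = 0. Stack: [0]
STORE_FAST s → s=0. Stack: []
LOAD_CONST → push 13. Stack: [13]
STORE_FAST s → s=13. Stack: []
LOAD_FAST i → push 1. Stack: [1]
LOAD_CONST → push 1. Stack: [1, 1]
BINARY_OP + → 1 + 1 = 2. Stack: [2]
STORE_FAST i → i=2. Stack: []
LOAD_FAST i → push 2. Stack: [2]
LOAD_CONST → push 2. Stack: [2, 2]
COMPARE_OP bool(<) → 2 vs 2 = False. Stack: [False]
POP_JUMP_IF_FALSE → pop False; jump. Stack: []
LOAD_FAST s → push 13. Stack: [13]
RETURN_VALUE → return 13.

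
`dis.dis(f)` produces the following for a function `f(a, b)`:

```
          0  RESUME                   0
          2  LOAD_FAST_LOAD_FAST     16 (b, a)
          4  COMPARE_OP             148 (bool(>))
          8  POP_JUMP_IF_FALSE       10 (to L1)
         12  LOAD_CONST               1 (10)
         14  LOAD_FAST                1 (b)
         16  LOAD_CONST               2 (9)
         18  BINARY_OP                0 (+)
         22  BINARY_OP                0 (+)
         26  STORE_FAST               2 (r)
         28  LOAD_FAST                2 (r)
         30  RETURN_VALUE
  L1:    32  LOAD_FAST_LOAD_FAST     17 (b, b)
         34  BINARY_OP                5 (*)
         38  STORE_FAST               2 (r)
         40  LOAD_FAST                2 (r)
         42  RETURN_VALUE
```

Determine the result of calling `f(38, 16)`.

256

LOAD_FAST_LOAD_FAST b,a → push 16,38. Stack: [16, 38]
COMPARE_OP bool(>) → 16 vs 38 = False. Stack: [False]
POP_JUMP_IF_FALSE → pop False; jump. Stack: []
LOAD_FAST_LOAD_FAST b,b → push 16,16. Stack: [16, 16]
BINARY_OP * → 16 * 16 = 256. Stack: [256]
STORE_FAST r → r=256. Stack: []
LOAD_FAST r → push 256. Stack: [256]
RETURN_VALUE → return 256.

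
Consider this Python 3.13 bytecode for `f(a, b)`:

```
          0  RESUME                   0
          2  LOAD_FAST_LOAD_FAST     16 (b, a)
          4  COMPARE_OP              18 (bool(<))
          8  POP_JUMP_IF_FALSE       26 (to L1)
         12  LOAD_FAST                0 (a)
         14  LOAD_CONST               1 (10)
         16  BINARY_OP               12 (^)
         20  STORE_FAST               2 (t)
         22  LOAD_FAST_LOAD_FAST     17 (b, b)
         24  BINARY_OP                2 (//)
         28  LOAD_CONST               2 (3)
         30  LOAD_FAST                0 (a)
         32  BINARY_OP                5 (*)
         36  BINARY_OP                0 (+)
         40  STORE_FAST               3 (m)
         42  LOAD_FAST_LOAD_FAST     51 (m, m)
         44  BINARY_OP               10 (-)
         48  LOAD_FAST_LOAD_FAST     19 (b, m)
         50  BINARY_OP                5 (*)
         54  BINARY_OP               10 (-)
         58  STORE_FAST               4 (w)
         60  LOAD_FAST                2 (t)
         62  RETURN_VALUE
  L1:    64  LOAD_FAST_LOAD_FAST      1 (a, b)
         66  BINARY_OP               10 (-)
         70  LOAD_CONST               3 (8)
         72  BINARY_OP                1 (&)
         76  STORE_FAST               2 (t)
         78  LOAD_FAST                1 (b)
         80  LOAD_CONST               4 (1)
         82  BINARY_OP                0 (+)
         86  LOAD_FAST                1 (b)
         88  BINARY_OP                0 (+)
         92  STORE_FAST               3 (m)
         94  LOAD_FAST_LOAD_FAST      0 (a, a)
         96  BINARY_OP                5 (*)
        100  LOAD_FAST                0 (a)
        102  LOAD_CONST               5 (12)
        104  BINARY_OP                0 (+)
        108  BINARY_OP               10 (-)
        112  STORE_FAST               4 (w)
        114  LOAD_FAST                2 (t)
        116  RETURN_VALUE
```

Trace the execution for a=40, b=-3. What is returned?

34

LOAD_FAST_LOAD_FAST b,a → push -3,40. Stack: [-3, 40]
COMPARE_OP bool(<) → -3 vs 40 = True. Stack: [True]
POP_JUMP_IF_FALSE → pop True; no jump. Stack: []
LOAD_FAST a → push 40. Stack: [40]
LOAD_CONST → push 10. Stack: [40, 10]
BINARY_OP ^ → 40 ^ 10 = 34. Stack: [34]
STORE_FAST t → t=34. Stack: []
LOAD_FAST_LOAD_FAST b,b → push -3,-3. Stack: [-3, -3]
BINARY_OP // → -3 // -3 = 1. Stack: [1]
LOAD_CONST → push 3. Stack: [1, 3]
LOAD_FAST a → push 40. Stack: [1, 3, 40]
BINARY_OP * → 3 * 40 = 120. Stack: [1, 120]
BINARY_OP + → 1 + 120 = 121. Stack: [121]
STORE_FAST m → m=121. Stack: []
LOAD_FAST_LOAD_FAST m,m → push 121,121. Stack: [121, 121]
BINARY_OP - → 121 - 121 = 0. Stack: [0]
LOAD_FAST_LOAD_FAST b,m → push -3,121. Stack: [0, -3, 121]
BINARY_OP * → -3 * 121 = -363. Stack: [0, -363]
BINARY_OP - → 0 - -363 = 363. Stack: [363]
STORE_FAST w → w=363. Stack: []
LOAD_FAST t → push 34. Stack: [34]
RETURN_VALUE → return 34.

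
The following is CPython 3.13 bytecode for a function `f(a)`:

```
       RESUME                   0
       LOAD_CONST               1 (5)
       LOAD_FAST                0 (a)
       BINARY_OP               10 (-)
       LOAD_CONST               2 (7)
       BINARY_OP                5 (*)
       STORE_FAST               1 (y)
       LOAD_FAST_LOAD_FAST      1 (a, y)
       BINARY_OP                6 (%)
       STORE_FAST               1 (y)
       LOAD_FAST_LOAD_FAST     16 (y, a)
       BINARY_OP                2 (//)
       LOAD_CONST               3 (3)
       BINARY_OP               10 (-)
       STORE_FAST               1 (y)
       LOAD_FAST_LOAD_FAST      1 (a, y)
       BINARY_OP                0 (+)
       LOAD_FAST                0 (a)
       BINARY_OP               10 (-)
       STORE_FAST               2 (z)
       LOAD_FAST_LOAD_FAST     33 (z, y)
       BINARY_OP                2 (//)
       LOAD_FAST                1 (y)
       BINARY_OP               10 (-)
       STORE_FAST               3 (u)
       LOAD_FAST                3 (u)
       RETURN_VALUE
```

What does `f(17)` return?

LOAD_CONST → push 5. Stack: [5]
LOAD_FAST a → push 17. Stack: [5, 17]
BINARY_OP - → 5 - 17 = -12. Stack: [-12]
LOAD_CONST → push 7. Stack: [-12, 7]
BINARY_OP * → -12 * 7 = -84. Stack: [-84]
STORE_FAST y → y=-84. Stack: []
LOAD_FAST_LOAD_FAST a,y → push 17,-84. Stack: [17, -84]
BINARY_OP % → 17 % -84 = -67. Stack: [-67]
STORE_FAST y → y=-67. Stack: []
LOAD_FAST_LOAD_FAST y,a → push -67,17. Stack: [-67, 17]
BINARY_OP // → -67 // 17 = -4. Stack: [-4]
LOAD_CONST → push 3. Stack: [-4, 3]
BINARY_OP - → -4 - 3 = -7. Stack: [-7]
STORE_FAST y → y=-7. Stack: []
LOAD_FAST_LOAD_FAST a,y → push 17,-7. Stack: [17, -7]
BINARY_OP + → 17 + -7 = 10. Stack: [10]
LOAD_FAST a → push 17. Stack: [10, 17]
BINARY_OP - → 10 - 17 = -7. Stack: [-7]
STORE_FAST z → z=-7. Stack: []
LOAD_FAST_LOAD_FAST z,y → push -7,-7. Stack: [-7, -7]
BINARY_OP // → -7 // -7 = 1. Stack: [1]
LOAD_FAST y → push -7. Stack: [1, -7]
BINARY_OP - → 1 - -7 = 8. Stack: [8]
STORE_FAST u → u=8. Stack: []
LOAD_FAST u → push 8. Stack: [8]
RETURN_VALUE → return 8.

8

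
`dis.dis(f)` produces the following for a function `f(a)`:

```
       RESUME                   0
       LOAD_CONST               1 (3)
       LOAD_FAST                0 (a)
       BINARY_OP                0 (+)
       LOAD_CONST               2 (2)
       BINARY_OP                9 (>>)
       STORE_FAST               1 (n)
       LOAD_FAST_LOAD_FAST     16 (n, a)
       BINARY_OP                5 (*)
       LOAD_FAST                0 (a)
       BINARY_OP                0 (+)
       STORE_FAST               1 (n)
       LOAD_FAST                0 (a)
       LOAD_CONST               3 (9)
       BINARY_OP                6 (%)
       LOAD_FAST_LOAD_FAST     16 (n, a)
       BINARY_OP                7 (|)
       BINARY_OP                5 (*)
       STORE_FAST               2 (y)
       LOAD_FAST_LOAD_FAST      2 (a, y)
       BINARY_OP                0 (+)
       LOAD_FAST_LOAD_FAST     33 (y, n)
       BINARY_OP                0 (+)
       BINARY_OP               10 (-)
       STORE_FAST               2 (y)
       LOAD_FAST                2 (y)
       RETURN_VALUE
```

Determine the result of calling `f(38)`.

-380

LOAD_CONST → push 3. Stack: [3]
LOAD_FAST a → push 38. Stack: [3, 38]
BINARY_OP + → 3 + 38 = 41. Stack: [41]
LOAD_CONST → push 2. Stack: [41, 2]
BINARY_OP >> → 41 >> 2 = 10. Stack: [10]
STORE_FAST n → n=10. Stack: []
LOAD_FAST_LOAD_FAST n,a → push 10,38. Stack: [10, 38]
BINARY_OP * → 10 * 38 = 380. Stack: [380]
LOAD_FAST a → push 38. Stack: [380, 38]
BINARY_OP + → 380 + 38 = 418. Stack: [418]
STORE_FAST n → n=418. Stack: []
LOAD_FAST a → push 38. Stack: [38]
LOAD_CONST → push 9. Stack: [38, 9]
BINARY_OP % → 38 % 9 = 2. Stack: [2]
LOAD_FAST_LOAD_FAST n,a → push 418,38. Stack: [2, 418, 38]
BINARY_OP | → 418 | 38 = 422. Stack: [2, 422]
BINARY_OP * → 2 * 422 = 844. Stack: [844]
STORE_FAST y → y=844. Stack: []
LOAD_FAST_LOAD_FAST a,y → push 38,844. Stack: [38, 844]
BINARY_OP + → 38 + 844 = 882. Stack: [882]
LOAD_FAST_LOAD_FAST y,n → push 844,418. Stack: [882, 844, 418]
BINARY_OP + → 844 + 418 = 1262. Stack: [882, 1262]
BINARY_OP - → 882 - 1262 = -380. Stack: [-380]
STORE_FAST y → y=-380. Stack: []
LOAD_FAST y → push -380. Stack: [-380]
RETURN_VALUE → return -380.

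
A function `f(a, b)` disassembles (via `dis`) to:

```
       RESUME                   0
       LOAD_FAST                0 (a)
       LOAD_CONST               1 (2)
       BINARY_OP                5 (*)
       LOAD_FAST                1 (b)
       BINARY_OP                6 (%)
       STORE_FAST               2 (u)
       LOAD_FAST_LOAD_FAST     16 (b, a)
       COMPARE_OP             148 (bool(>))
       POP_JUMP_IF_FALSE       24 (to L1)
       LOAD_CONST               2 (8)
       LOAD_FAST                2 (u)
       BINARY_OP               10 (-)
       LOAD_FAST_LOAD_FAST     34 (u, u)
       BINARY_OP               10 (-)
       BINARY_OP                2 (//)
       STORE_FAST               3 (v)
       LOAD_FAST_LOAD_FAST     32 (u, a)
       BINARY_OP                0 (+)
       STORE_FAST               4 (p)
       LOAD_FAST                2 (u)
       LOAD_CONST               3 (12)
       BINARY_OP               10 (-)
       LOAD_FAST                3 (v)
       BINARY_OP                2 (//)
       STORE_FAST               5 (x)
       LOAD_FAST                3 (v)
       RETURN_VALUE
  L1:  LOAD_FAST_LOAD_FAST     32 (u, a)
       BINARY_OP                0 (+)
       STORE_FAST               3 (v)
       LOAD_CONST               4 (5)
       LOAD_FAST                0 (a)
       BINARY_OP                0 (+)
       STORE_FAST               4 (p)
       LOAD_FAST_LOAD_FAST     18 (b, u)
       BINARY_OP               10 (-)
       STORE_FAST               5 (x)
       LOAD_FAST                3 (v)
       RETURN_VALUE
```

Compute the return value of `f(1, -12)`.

LOAD_FAST a → push 1. Stack: [1]
LOAD_CONST → push 2. Stack: [1, 2]
BINARY_OP * → 1 * 2 = 2. Stack: [2]
LOAD_FAST b → push -12. Stack: [2, -12]
BINARY_OP % → 2 % -12 = -10. Stack: [-10]
STORE_FAST u → u=-10. Stack: []
LOAD_FAST_LOAD_FAST b,a → push -12,1. Stack: [-12, 1]
COMPARE_OP bool(>) → -12 vs 1 = False. Stack: [False]
POP_JUMP_IF_FALSE → pop False; jump. Stack: []
LOAD_FAST_LOAD_FAST u,a → push -10,1. Stack: [-10, 1]
BINARY_OP + → -10 + 1 = -9. Stack: [-9]
STORE_FAST v → v=-9. Stack: []
LOAD_CONST → push 5. Stack: [5]
LOAD_FAST a → push 1. Stack: [5, 1]
BINARY_OP + → 5 + 1 = 6. Stack: [6]
STORE_FAST p → p=6. Stack: []
LOAD_FAST_LOAD_FAST b,u → push -12,-10. Stack: [-12, -10]
BINARY_OP - → -12 - -10 = -2. Stack: [-2]
STORE_FAST x → x=-2. Stack: []
LOAD_FAST v → push -9. Stack: [-9]
RETURN_VALUE → return -9.

-9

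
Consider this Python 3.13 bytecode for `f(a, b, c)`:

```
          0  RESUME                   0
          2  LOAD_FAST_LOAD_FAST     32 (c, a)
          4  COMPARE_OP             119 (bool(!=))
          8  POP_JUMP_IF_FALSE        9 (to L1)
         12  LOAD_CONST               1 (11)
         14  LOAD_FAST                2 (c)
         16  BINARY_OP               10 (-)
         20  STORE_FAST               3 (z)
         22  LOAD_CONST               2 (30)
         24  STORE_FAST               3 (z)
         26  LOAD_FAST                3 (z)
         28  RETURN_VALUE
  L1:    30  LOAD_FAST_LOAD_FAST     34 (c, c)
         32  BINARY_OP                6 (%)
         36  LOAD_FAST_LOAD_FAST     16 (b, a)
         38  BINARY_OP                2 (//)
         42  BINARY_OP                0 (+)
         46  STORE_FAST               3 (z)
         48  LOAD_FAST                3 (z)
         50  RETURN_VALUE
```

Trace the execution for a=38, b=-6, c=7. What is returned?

LOAD_FAST_LOAD_FAST c,a → push 7,38. Stack: [7, 38]
COMPARE_OP bool(!=) → 7 vs 38 = True. Stack: [True]
POP_JUMP_IF_FALSE → pop True; no jump. Stack: []
LOAD_CONST → push 11. Stack: [11]
LOAD_FAST c → push 7. Stack: [11, 7]
BINARY_OP - → 11 - 7 = 4. Stack: [4]
STORE_FAST z → z=4. Stack: []
LOAD_CONST → push 30. Stack: [30]
STORE_FAST z → z=30. Stack: []
LOAD_FAST z → push 30. Stack: [30]
RETURN_VALUE → return 30.

30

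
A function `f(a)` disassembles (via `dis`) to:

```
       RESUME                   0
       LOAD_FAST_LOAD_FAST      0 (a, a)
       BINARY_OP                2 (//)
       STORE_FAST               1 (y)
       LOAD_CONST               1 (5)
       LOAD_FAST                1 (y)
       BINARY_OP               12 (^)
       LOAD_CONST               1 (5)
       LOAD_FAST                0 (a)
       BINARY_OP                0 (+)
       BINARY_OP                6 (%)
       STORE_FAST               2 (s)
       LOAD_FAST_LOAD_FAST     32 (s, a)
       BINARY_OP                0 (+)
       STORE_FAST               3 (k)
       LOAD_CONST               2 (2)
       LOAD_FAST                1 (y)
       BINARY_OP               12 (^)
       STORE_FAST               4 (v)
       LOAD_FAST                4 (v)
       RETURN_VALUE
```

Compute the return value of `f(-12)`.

3

LOAD_FAST_LOAD_FAST a,a → push -12,-12. Stack: [-12, -12]
BINARY_OP // → -12 // -12 = 1. Stack: [1]
STORE_FAST y → y=1. Stack: []
LOAD_CONST → push 5. Stack: [5]
LOAD_FAST y → push 1. Stack: [5, 1]
BINARY_OP ^ → 5 ^ 1 = 4. Stack: [4]
LOAD_CONST → push 5. Stack: [4, 5]
LOAD_FAST a → push -12. Stack: [4, 5, -12]
BINARY_OP + → 5 + -12 = -7. Stack: [4, -7]
BINARY_OP % → 4 % -7 = -3. Stack: [-3]
STORE_FAST s → s=-3. Stack: []
LOAD_FAST_LOAD_FAST s,a → push -3,-12. Stack: [-3, -12]
BINARY_OP + → -3 + -12 = -15. Stack: [-15]
STORE_FAST k → k=-15. Stack: []
LOAD_CONST → push 2. Stack: [2]
LOAD_FAST y → push 1. Stack: [2, 1]
BINARY_OP ^ → 2 ^ 1 = 3. Stack: [3]
STORE_FAST v → v=3. Stack: []
LOAD_FAST v → push 3. Stack: [3]
RETURN_VALUE → return 3.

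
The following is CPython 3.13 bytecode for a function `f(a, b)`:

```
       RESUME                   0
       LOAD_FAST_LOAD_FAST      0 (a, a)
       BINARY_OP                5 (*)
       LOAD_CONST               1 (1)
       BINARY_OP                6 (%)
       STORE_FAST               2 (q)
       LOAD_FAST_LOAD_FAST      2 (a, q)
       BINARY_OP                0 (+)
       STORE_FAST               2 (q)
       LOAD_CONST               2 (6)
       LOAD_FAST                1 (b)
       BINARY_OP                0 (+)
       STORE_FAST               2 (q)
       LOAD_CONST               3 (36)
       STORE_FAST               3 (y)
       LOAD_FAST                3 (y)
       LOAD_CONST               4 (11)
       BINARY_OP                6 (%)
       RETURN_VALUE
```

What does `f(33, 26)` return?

3

LOAD_FAST_LOAD_FAST a,a → push 33,33. Stack: [33, 33]
BINARY_OP * → 33 * 33 = 1089. Stack: [1089]
LOAD_CONST → push 1. Stack: [1089, 1]
BINARY_OP % → 1089 % 1 = 0. Stack: [0]
STORE_FAST q → q=0. Stack: []
LOAD_FAST_LOAD_FAST a,q → push 33,0. Stack: [33, 0]
BINARY_OP + → 33 + 0 = 33. Stack: [33]
STORE_FAST q → q=33. Stack: []
LOAD_CONST → push 6. Stack: [6]
LOAD_FAST b → push 26. Stack: [6, 26]
BINARY_OP + → 6 + 26 = 32. Stack: [32]
STORE_FAST q → q=32. Stack: []
LOAD_CONST → push 36. Stack: [36]
STORE_FAST y → y=36. Stack: []
LOAD_FAST y → push 36. Stack: [36]
LOAD_CONST → push 11. Stack: [36, 11]
BINARY_OP % → 36 % 11 = 3. Stack: [3]
RETURN_VALUE → return 3.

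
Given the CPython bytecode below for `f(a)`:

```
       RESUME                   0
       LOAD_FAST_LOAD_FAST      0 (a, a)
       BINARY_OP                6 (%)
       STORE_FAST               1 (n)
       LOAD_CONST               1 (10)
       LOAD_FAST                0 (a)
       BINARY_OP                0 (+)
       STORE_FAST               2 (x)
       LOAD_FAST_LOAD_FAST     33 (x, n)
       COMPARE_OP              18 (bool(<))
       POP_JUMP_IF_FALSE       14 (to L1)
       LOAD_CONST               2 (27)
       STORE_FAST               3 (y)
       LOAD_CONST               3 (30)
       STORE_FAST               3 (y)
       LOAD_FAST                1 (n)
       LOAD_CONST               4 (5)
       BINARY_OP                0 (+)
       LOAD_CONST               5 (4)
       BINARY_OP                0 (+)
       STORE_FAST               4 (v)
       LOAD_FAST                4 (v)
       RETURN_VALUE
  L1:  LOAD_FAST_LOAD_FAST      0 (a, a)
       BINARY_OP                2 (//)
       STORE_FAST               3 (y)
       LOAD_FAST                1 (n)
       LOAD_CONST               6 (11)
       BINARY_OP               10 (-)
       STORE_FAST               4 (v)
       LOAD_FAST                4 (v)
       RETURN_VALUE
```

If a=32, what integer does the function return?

-11

LOAD_FAST_LOAD_FAST a,a → push 32,32. Stack: [32, 32]
BINARY_OP % → 32 % 32 = 0. Stack: [0]
STORE_FAST n → n=0. Stack: []
LOAD_CONST → push 10. Stack: [10]
LOAD_FAST a → push 32. Stack: [10, 32]
BINARY_OP + → 10 + 32 = 42. Stack: [42]
STORE_FAST x → x=42. Stack: []
LOAD_FAST_LOAD_FAST x,n → push 42,0. Stack: [42, 0]
COMPARE_OP bool(<) → 42 vs 0 = False. Stack: [False]
POP_JUMP_IF_FALSE → pop False; jump. Stack: []
LOAD_FAST_LOAD_FAST a,a → push 32,32. Stack: [32, 32]
BINARY_OP // → 32 // 32 = 1. Stack: [1]
STORE_FAST y → y=1. Stack: []
LOAD_FAST n → push 0. Stack: [0]
LOAD_CONST → push 11. Stack: [0, 11]
BINARY_OP - → 0 - 11 = -11. Stack: [-11]
STORE_FAST v → v=-11. Stack: []
LOAD_FAST v → push -11. Stack: [-11]
RETURN_VALUE → return -11.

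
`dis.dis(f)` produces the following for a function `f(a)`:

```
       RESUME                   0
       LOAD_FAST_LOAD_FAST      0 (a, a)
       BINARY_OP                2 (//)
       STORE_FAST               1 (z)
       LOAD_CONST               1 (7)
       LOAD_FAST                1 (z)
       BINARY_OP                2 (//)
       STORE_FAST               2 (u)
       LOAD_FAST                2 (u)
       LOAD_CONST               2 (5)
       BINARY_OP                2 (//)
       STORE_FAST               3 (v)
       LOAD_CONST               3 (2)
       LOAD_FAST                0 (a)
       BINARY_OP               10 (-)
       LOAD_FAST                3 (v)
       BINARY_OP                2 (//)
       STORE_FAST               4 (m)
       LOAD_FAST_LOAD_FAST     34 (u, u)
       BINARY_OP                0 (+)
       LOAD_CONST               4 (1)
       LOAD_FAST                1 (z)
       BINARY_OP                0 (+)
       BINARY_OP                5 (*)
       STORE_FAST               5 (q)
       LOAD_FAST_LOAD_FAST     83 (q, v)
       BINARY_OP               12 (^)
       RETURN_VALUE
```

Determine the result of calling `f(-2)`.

29

LOAD_FAST_LOAD_FAST a,a → push -2,-2. Stack: [-2, -2]
BINARY_OP // → -2 // -2 = 1. Stack: [1]
STORE_FAST z → z=1. Stack: []
LOAD_CONST → push 7. Stack: [7]
LOAD_FAST z → push 1. Stack: [7, 1]
BINARY_OP // → 7 // 1 = 7. Stack: [7]
STORE_FAST u → u=7. Stack: []
LOAD_FAST u → push 7. Stack: [7]
LOAD_CONST → push 5. Stack: [7, 5]
BINARY_OP // → 7 // 5 = 1. Stack: [1]
STORE_FAST v → v=1. Stack: []
LOAD_CONST → push 2. Stack: [2]
LOAD_FAST a → push -2. Stack: [2, -2]
BINARY_OP - → 2 - -2 = 4. Stack: [4]
LOAD_FAST v → push 1. Stack: [4, 1]
BINARY_OP // → 4 // 1 = 4. Stack: [4]
STORE_FAST m → m=4. Stack: []
LOAD_FAST_LOAD_FAST u,u → push 7,7. Stack: [7, 7]
BINARY_OP + → 7 + 7 = 14. Stack: [14]
LOAD_CONST → push 1. Stack: [14, 1]
LOAD_FAST z → push 1. Stack: [14, 1, 1]
BINARY_OP + → 1 + 1 = 2. Stack: [14, 2]
BINARY_OP * → 14 * 2 = 28. Stack: [28]
STORE_FAST q → q=28. Stack: []
LOAD_FAST_LOAD_FAST q,v → push 28,1. Stack: [28, 1]
BINARY_OP ^ → 28 ^ 1 = 29. Stack: [29]
RETURN_VALUE → return 29.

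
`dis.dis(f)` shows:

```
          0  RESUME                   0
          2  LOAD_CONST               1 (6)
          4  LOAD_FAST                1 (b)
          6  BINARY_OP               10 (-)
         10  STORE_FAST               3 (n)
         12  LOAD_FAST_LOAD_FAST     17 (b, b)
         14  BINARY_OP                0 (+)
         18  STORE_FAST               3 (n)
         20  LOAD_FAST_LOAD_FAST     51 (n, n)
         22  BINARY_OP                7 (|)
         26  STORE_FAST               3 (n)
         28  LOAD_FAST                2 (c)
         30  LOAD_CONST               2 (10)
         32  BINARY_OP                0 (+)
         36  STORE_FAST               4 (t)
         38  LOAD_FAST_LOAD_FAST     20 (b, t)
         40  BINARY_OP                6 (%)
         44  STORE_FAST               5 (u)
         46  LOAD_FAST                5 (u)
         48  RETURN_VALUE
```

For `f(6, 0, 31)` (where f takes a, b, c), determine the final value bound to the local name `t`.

LOAD_CONST → push 6. Stack: [6]
LOAD_FAST b → push 0. Stack: [6, 0]
BINARY_OP - → 6 - 0 = 6. Stack: [6]
STORE_FAST n → n=6. Stack: []
LOAD_FAST_LOAD_FAST b,b → push 0,0. Stack: [0, 0]
BINARY_OP + → 0 + 0 = 0. Stack: [0]
STORE_FAST n → n=0. Stack: []
LOAD_FAST_LOAD_FAST n,n → push 0,0. Stack: [0, 0]
BINARY_OP | → 0 | 0 = 0. Stack: [0]
STORE_FAST n → n=0. Stack: []
LOAD_FAST c → push 31. Stack: [31]
LOAD_CONST → push 10. Stack: [31, 10]
BINARY_OP + → 31 + 10 = 41. Stack: [41]
STORE_FAST t → t=41. Stack: []
LOAD_FAST_LOAD_FAST b,t → push 0,41. Stack: [0, 41]
BINARY_OP % → 0 % 41 = 0. Stack: [0]
STORE_FAST u → u=0. Stack: []
LOAD_FAST u → push 0. Stack: [0]
RETURN_VALUE → return 0.

41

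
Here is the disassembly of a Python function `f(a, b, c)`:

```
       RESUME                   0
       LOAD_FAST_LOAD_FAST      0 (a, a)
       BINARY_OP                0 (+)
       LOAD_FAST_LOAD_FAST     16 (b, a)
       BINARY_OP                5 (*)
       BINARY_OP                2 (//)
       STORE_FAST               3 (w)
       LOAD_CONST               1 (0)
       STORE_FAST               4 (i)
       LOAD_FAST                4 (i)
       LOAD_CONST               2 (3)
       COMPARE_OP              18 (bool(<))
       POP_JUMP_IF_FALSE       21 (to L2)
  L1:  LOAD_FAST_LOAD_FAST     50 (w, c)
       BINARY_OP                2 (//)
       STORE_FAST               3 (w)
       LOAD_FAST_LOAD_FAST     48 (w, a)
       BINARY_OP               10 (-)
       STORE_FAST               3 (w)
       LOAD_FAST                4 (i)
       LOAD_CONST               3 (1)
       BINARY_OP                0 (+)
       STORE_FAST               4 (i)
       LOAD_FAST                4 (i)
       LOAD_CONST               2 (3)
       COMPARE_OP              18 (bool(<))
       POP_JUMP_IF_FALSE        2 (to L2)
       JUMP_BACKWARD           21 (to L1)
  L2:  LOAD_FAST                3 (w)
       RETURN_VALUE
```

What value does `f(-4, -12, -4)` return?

LOAD_FAST_LOAD_FAST a,a → push -4,-4. Stack: [-4, -4]
BINARY_OP + → -4 + -4 = -8. Stack: [-8]
LOAD_FAST_LOAD_FAST b,a → push -12,-4. Stack: [-8, -12, -4]
BINARY_OP * → -12 * -4 = 48. Stack: [-8, 48]
BINARY_OP // → -8 // 48 = -1. Stack: [-1]
STORE_FAST w → w=-1. Stack: []
LOAD_CONST → push 0. Stack: [0]
STORE_FAST i → i=0. Stack: []
LOAD_FAST i → push 0. Stack: [0]
LOAD_CONST → push 3. Stack: [0, 3]
COMPARE_OP bool(<) → 0 vs 3 = True. Stack: [True]
POP_JUMP_IF_FALSE → pop True; no jump. Stack: []
LOAD_FAST_LOAD_FAST w,c → push -1,-4. Stack: [-1, -4]
BINARY_OP // → -1 // -4 = 0. Stack: [0]
STORE_FAST w → w=0. Stack: []
LOAD_FAST_LOAD_FAST w,a → push 0,-4. Stack: [0, -4]
BINARY_OP - → 0 - -4 = 4. Stack: [4]
STORE_FAST w → w=4. Stack: []
LOAD_FAST i → push 0. Stack: [0]
LOAD_CONST → push 1. Stack: [0, 1]
BINARY_OP + → 0 + 1 = 1. Stack: [1]
STORE_FAST i → i=1. Stack: []
LOAD_FAST i → push 1. Stack: [1]
LOAD_CONST → push 3. Stack: [1, 3]
COMPARE_OP bool(<) → 1 vs 3 = True. Stack: [True]
POP_JUMP_IF_FALSE → pop True; no jump. Stack: []
LOAD_FAST_LOAD_FAST w,c → push 4,-4. Stack: [4, -4]
BINARY_OP // → 4 // -4 = -1. Stack: [-1]
STORE_FAST w → w=-1. Stack: []
LOAD_FAST_LOAD_FAST w,a → push -1,-4. Stack: [-1, -4]
BINARY_OP - → -1 - -4 = 3. Stack: [3]
STORE_FAST w → w=3. Stack: []
LOAD_FAST i → push 1. Stack: [1]
LOAD_CONST → push 1. Stack: [1, 1]
BINARY_OP + → 1 + 1 = 2. Stack: [2]
STORE_FAST i → i=2. Stack: []
LOAD_FAST i → push 2. Stack: [2]
LOAD_CONST → push 3. Stack: [2, 3]
COMPARE_OP bool(<) → 2 vs 3 = True. Stack: [True]
POP_JUMP_IF_FALSE → pop True; no jump. Stack: []
LOAD_FAST_LOAD_FAST w,c → push 3,-4. Stack: [3, -4]
BINARY_OP // → 3 // -4 = -1. Stack: [-1]
STORE_FAST w → w=-1. Stack: []
LOAD_FAST_LOAD_FAST w,a → push -1,-4. Stack: [-1, -4]
BINARY_OP - → -1 - -4 = 3. Stack: [3]
STORE_FAST w → w=3. Stack: []
LOAD_FAST i → push 2. Stack: [2]
LOAD_CONST → push 1. Stack: [2, 1]
BINARY_OP + → 2 + 1 = 3. Stack: [3]
STORE_FAST i → i=3. Stack: []
LOAD_FAST i → push 3. Stack: [3]
LOAD_CONST → push 3. Stack: [3, 3]
COMPARE_OP bool(<) → 3 vs 3 = False. Stack: [False]
POP_JUMP_IF_FALSE → pop False; jump. Stack: []
LOAD_FAST w → push 3. Stack: [3]
RETURN_VALUE → return 3.

3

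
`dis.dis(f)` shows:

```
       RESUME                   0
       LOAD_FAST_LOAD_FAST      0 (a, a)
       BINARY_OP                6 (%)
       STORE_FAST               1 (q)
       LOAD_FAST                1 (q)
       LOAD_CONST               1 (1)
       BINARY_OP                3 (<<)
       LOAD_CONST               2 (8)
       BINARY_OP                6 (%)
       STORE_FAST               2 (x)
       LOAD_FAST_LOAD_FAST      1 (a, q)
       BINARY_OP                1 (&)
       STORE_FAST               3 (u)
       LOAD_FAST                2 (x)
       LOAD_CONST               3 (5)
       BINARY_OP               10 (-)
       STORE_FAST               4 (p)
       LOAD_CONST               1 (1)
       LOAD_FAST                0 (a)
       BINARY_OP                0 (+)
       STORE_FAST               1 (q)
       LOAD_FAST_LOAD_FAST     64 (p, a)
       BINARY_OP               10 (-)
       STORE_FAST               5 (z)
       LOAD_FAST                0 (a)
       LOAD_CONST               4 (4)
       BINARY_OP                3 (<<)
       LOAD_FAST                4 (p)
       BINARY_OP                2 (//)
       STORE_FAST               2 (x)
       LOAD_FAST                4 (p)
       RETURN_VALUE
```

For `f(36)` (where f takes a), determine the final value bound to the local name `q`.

LOAD_FAST_LOAD_FAST a,a → push 36,36. Stack: [36, 36]
BINARY_OP % → 36 % 36 = 0. Stack: [0]
STORE_FAST q → q=0. Stack: []
LOAD_FAST q → push 0. Stack: [0]
LOAD_CONST → push 1. Stack: [0, 1]
BINARY_OP << → 0 << 1 = 0. Stack: [0]
LOAD_CONST → push 8. Stack: [0, 8]
BINARY_OP % → 0 % 8 = 0. Stack: [0]
STORE_FAST x → x=0. Stack: []
LOAD_FAST_LOAD_FAST a,q → push 36,0. Stack: [36, 0]
BINARY_OP & → 36 & 0 = 0. Stack: [0]
STORE_FAST u → u=0. Stack: []
LOAD_FAST x → push 0. Stack: [0]
LOAD_CONST → push 5. Stack: [0, 5]
BINARY_OP - → 0 - 5 = -5. Stack: [-5]
STORE_FAST p → p=-5. Stack: []
LOAD_CONST → push 1. Stack: [1]
LOAD_FAST a → push 36. Stack: [1, 36]
BINARY_OP + → 1 + 36 = 37. Stack: [37]
STORE_FAST q → q=37. Stack: []
LOAD_FAST_LOAD_FAST p,a → push -5,36. Stack: [-5, 36]
BINARY_OP - → -5 - 36 = -41. Stack: [-41]
STORE_FAST z → z=-41. Stack: []
LOAD_FAST a → push 36. Stack: [36]
LOAD_CONST → push 4. Stack: [36, 4]
BINARY_OP << → 36 << 4 = 576. Stack: [576]
LOAD_FAST p → push -5. Stack: [576, -5]
BINARY_OP // → 576 // -5 = -116. Stack: [-116]
STORE_FAST x → x=-116. Stack: []
LOAD_FAST p → push -5. Stack: [-5]
RETURN_VALUE → return -5.

37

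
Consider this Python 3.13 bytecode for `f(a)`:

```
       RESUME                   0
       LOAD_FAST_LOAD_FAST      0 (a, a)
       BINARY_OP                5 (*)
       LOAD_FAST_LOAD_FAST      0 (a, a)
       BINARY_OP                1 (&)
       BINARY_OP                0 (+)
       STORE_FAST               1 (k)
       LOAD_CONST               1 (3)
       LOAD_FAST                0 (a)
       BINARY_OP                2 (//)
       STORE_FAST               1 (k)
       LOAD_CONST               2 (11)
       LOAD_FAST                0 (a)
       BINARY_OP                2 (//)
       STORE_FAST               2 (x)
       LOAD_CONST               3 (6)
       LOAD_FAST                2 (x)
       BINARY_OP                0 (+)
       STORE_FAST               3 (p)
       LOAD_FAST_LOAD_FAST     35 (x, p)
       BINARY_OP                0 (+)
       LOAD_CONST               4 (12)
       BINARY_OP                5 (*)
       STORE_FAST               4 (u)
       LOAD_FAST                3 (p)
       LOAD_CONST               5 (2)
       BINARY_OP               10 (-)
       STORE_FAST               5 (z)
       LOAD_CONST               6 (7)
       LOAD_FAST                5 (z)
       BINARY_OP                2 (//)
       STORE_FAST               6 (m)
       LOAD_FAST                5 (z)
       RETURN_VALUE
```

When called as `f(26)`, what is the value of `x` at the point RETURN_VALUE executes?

LOAD_FAST_LOAD_FAST a,a → push 26,26. Stack: [26, 26]
BINARY_OP * → 26 * 26 = 676. Stack: [676]
LOAD_FAST_LOAD_FAST a,a → push 26,26. Stack: [676, 26, 26]
BINARY_OP & → 26 & 26 = 26. Stack: [676, 26]
BINARY_OP + → 676 + 26 = 702. Stack: [702]
STORE_FAST k → k=702. Stack: []
LOAD_CONST → push 3. Stack: [3]
LOAD_FAST a → push 26. Stack: [3, 26]
BINARY_OP // → 3 // 26 = 0. Stack: [0]
STORE_FAST k → k=0. Stack: []
LOAD_CONST → push 11. Stack: [11]
LOAD_FAST a → push 26. Stack: [11, 26]
BINARY_OP // → 11 // 26 = 0. Stack: [0]
STORE_FAST x → x=0. Stack: []
LOAD_CONST → push 6. Stack: [6]
LOAD_FAST x → push 0. Stack: [6, 0]
BINARY_OP + → 6 + 0 = 6. Stack: [6]
STORE_FAST p → p=6. Stack: []
LOAD_FAST_LOAD_FAST x,p → push 0,6. Stack: [0, 6]
BINARY_OP + → 0 + 6 = 6. Stack: [6]
LOAD_CONST → push 12. Stack: [6, 12]
BINARY_OP * → 6 * 12 = 72. Stack: [72]
STORE_FAST u → u=72. Stack: []
LOAD_FAST p → push 6. Stack: [6]
LOAD_CONST → push 2. Stack: [6, 2]
BINARY_OP - → 6 - 2 = 4. Stack: [4]
STORE_FAST z → z=4. Stack: []
LOAD_CONST → push 7. Stack: [7]
LOAD_FAST z → push 4. Stack: [7, 4]
BINARY_OP // → 7 // 4 = 1. Stack: [1]
STORE_FAST m → m=1. Stack: []
LOAD_FAST z → push 4. Stack: [4]
RETURN_VALUE → return 4.

0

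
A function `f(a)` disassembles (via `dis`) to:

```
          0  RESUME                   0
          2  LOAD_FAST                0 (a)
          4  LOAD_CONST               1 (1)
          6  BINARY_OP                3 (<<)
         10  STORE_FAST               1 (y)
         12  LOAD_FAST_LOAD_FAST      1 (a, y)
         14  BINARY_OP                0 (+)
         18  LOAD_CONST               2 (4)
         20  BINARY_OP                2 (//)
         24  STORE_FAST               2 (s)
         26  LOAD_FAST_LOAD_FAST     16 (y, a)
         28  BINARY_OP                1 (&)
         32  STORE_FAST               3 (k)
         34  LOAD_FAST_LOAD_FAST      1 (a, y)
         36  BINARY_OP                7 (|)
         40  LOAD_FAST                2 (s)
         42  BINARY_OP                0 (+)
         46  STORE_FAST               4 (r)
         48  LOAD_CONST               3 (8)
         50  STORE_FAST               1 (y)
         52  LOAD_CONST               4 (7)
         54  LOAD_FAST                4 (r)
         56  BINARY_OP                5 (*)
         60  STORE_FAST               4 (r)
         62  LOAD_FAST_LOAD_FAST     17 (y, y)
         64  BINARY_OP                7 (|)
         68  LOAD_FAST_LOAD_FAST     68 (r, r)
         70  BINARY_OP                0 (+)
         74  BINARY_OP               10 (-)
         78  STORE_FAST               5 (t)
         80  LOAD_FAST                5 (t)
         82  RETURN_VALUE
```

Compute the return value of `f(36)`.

LOAD_FAST a → push 36. Stack: [36]
LOAD_CONST → push 1. Stack: [36, 1]
BINARY_OP << → 36 << 1 = 72. Stack: [72]
STORE_FAST y → y=72. Stack: []
LOAD_FAST_LOAD_FAST a,y → push 36,72. Stack: [36, 72]
BINARY_OP + → 36 + 72 = 108. Stack: [108]
LOAD_CONST → push 4. Stack: [108, 4]
BINARY_OP // → 108 // 4 = 27. Stack: [27]
STORE_FAST s → s=27. Stack: []
LOAD_FAST_LOAD_FAST y,a → push 72,36. Stack: [72, 36]
BINARY_OP & → 72 & 36 = 0. Stack: [0]
STORE_FAST k → k=0. Stack: []
LOAD_FAST_LOAD_FAST a,y → push 36,72. Stack: [36, 72]
BINARY_OP | → 36 | 72 = 108. Stack: [108]
LOAD_FAST s → push 27. Stack: [108, 27]
BINARY_OP + → 108 + 27 = 135. Stack: [135]
STORE_FAST r → r=135. Stack: []
LOAD_CONST → push 8. Stack: [8]
STORE_FAST y → y=8. Stack: []
LOAD_CONST → push 7. Stack: [7]
LOAD_FAST r → push 135. Stack: [7, 135]
BINARY_OP * → 7 * 135 = 945. Stack: [945]
STORE_FAST r → r=945. Stack: []
LOAD_FAST_LOAD_FAST y,y → push 8,8. Stack: [8, 8]
BINARY_OP | → 8 | 8 = 8. Stack: [8]
LOAD_FAST_LOAD_FAST r,r → push 945,945. Stack: [8, 945, 945]
BINARY_OP + → 945 + 945 = 1890. Stack: [8, 1890]
BINARY_OP - → 8 - 1890 = -1882. Stack: [-1882]
STORE_FAST t → t=-1882. Stack: []
LOAD_FAST t → push -1882. Stack: [-1882]
RETURN_VALUE → return -1882.

-1882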